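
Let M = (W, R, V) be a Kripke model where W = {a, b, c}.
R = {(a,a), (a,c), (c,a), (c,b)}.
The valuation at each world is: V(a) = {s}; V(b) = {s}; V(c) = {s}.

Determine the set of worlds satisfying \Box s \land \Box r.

b

Recall that \Box ψ holds at a world iff ψ holds at every accessible world, and \Diamond ψ holds iff ψ holds at some accessible world.
Let φ = \Box s \land \Box r. Evaluate φ at each world:
  a (successors {a, c}): φ is false.
  b (successors ∅): φ is true.
  c (successors {a, b}): φ is false.
For instance, at a:
  At a: \Box s is true, \Box r is false, so \Box s \land \Box r is false.
    At a: \Box s requires s at every successor {a, c}.
      At a: s is true.
      At c: s is true.
    So \Box s is true at a.
    At a: \Box r requires r at every successor {a, c}.
      r fails at a, so \Box r is false at a.
Satisfying worlds: {b}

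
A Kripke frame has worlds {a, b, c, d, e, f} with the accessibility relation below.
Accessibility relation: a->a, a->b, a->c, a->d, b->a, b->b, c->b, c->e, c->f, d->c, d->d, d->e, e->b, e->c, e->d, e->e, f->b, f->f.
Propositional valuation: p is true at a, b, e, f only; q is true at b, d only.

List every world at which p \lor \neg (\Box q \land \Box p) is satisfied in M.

a, b, c, d, e, f

Let φ = p \lor \neg (\Box q \land \Box p). Evaluate φ at each world:
  a (successors {a, b, c, d}): φ is true.
  b (successors {a, b}): φ is true.
  c (successors {b, e, f}): φ is true.
  d (successors {c, d, e}): φ is true.
  e (successors {b, c, d, e}): φ is true.
  f (successors {b, f}): φ is true.
For instance, at a:
  At a: p is true, \neg (\Box q \land \Box p) is true, so p \lor \neg (\Box q \land \Box p) is true.
    At a: \Box q \land \Box p is false, so \neg (\Box q \land \Box p) is true.
      At a: \Box q is false, \Box p is false, so \Box q \land \Box p is false.
Satisfying worlds: {a, b, c, d, e, f}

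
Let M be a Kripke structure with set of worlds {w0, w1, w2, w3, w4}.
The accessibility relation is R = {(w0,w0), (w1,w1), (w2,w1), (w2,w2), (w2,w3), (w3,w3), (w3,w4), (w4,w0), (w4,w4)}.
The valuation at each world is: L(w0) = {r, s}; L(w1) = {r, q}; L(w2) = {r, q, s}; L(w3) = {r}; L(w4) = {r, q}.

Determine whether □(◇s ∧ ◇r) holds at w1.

At w1: □(◇s ∧ ◇r) requires ◇s ∧ ◇r at every successor {w1}.
  ◇s ∧ ◇r fails at w1, so □(◇s ∧ ◇r) is false at w1.
    At w1: ◇s is false, ◇r is true, so ◇s ∧ ◇r is false.
      At w1: ◇s requires s at some successor in {w1}.
        At w1: s is false.
      So ◇s is false at w1.
      At w1: ◇r requires r at some successor in {w1}.
        r holds at w1, so ◇r is true at w1.

No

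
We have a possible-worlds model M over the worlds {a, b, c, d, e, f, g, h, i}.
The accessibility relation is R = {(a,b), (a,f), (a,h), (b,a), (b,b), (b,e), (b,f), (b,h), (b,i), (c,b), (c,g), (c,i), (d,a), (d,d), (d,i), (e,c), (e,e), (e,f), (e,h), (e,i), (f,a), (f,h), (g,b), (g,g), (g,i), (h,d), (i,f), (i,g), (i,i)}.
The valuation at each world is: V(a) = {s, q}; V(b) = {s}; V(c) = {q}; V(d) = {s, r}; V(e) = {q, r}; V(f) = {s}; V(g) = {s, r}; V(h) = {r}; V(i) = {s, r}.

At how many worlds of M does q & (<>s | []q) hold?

Recall that []ψ holds at a world iff ψ holds at every accessible world, and <>ψ holds iff ψ holds at some accessible world.
Let φ = q & (<>s | []q). Evaluate φ at each world:
  a (successors {b, f, h}): φ is true.
  b (successors {a, b, e, f, h, i}): φ is false.
  c (successors {b, g, i}): φ is true.
  d (successors {a, d, i}): φ is false.
  e (successors {c, e, f, h, i}): φ is true.
  f (successors {a, h}): φ is false.
  g (successors {b, g, i}): φ is false.
  h (successors {d}): φ is false.
  i (successors {f, g, i}): φ is false.
For instance, at f:
  At f: q is false, <>s | []q is true, so q & (<>s | []q) is false.
    At f: <>s is true, []q is false, so <>s | []q is true.
      At f: <>s requires s at some successor in {a, h}.
        s holds at a, so <>s is true at f.
      At f: []q requires q at every successor {a, h}.
        q fails at h, so []q is false at f.
Satisfying worlds: {a, c, e}

3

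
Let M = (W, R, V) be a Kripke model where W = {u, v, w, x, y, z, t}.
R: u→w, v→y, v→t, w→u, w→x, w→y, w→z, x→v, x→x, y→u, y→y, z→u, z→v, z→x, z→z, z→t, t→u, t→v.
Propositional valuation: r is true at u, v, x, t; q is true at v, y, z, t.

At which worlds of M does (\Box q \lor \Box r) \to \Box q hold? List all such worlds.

u, v, w, y, z

Let φ = (\Box q \lor \Box r) \to \Box q. Evaluate φ at each world:
  u (successors {w}): φ is true.
  v (successors {y, t}): φ is true.
  w (successors {u, x, y, z}): φ is true.
  x (successors {v, x}): φ is false.
  y (successors {u, y}): φ is true.
  z (successors {u, v, x, z, t}): φ is true.
  t (successors {u, v}): φ is false.
For instance, at z:
  At z: \Box q \lor \Box r is false, \Box q is false, so (\Box q \lor \Box r) \to \Box q is true.
    At z: \Box q is false, \Box r is false, so \Box q \lor \Box r is false.
      At z: \Box q requires q at every successor {u, v, x, z, t}.
        q fails at u, so \Box q is false at z.
      At z: \Box r requires r at every successor {u, v, x, z, t}.
        r fails at z, so \Box r is false at z.
    At z: \Box q requires q at every successor {u, v, x, z, t}.
      q fails at u, so \Box q is false at z.
Satisfying worlds: {u, v, w, y, z}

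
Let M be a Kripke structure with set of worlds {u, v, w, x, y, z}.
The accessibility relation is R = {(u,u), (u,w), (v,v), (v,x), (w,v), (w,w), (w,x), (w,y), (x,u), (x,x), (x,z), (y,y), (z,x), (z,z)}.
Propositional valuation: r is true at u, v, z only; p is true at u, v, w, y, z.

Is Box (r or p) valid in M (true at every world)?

Recall that Box ψ holds at a world iff ψ holds at every accessible world, and Dia ψ holds iff ψ holds at some accessible world.
Let φ = Box (r or p). Evaluate φ at each world:
  u (successors {u, w}): φ is true.
  v (successors {v, x}): φ is false.
  w (successors {v, w, x, y}): φ is false.
  x (successors {u, x, z}): φ is false.
  y (successors {y}): φ is true.
  z (successors {x, z}): φ is false.
Detail at v (counterexample):
  At v: Box (r or p) requires r or p at every successor {v, x}.
    r or p fails at x, so Box (r or p) is false at v.

No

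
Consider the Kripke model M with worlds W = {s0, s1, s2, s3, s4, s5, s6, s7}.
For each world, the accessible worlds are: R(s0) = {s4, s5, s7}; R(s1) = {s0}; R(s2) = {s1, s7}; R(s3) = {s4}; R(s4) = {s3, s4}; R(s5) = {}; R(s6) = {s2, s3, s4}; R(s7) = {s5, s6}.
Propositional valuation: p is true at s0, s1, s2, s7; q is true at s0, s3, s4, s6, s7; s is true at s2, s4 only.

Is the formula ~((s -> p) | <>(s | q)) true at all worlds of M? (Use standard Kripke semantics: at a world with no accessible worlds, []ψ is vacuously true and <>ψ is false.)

No

Let φ = ~((s -> p) | <>(s | q)). Evaluate φ at each world:
  s0 (successors {s4, s5, s7}): φ is false.
  s1 (successors {s0}): φ is false.
  s2 (successors {s1, s7}): φ is false.
  s3 (successors {s4}): φ is false.
  s4 (successors {s3, s4}): φ is false.
  s5 (successors ∅): φ is false.
  s6 (successors {s2, s3, s4}): φ is false.
  s7 (successors {s5, s6}): φ is false.
Detail at s0 (counterexample):
  At s0: (s -> p) | <>(s | q) is true, so ~((s -> p) | <>(s | q)) is false.
    At s0: s -> p is true, <>(s | q) is true, so (s -> p) | <>(s | q) is true.
      At s0: <>(s | q) requires s | q at some successor in {s4, s5, s7}.
        s | q holds at s4, so <>(s | q) is true at s0.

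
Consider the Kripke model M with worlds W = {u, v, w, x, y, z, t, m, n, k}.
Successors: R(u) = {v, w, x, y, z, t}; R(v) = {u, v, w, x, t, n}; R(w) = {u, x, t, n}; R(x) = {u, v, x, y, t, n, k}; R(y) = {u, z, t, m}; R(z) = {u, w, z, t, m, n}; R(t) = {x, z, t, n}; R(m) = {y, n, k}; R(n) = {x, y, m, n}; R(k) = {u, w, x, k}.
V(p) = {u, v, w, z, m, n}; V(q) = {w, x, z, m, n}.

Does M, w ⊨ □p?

Recall that □ψ holds at a world iff ψ holds at every accessible world, and ◇ψ holds iff ψ holds at some accessible world.
At w: □p requires p at every successor {u, x, t, n}.
  p fails at x, so □p is false at w.

No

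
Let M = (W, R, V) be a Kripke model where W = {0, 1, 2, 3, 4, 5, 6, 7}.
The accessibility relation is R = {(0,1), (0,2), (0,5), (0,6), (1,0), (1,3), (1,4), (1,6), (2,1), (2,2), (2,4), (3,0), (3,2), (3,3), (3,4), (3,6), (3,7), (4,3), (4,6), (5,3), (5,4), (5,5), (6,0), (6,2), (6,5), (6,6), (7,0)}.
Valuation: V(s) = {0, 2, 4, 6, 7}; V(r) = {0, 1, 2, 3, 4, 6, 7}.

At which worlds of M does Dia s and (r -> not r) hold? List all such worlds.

5

Recall that Dia ψ holds at a world iff ψ holds at some accessible world.
Let φ = Dia s and (r -> not r). Evaluate φ at each world:
  0 (successors {1, 2, 5, 6}): φ is false.
  1 (successors {0, 3, 4, 6}): φ is false.
  2 (successors {1, 2, 4}): φ is false.
  3 (successors {0, 2, 3, 4, 6, 7}): φ is false.
  4 (successors {3, 6}): φ is false.
  5 (successors {3, 4, 5}): φ is true.
  6 (successors {0, 2, 5, 6}): φ is false.
  7 (successors {0}): φ is false.
For instance, at 0:
  At 0: Dia s is true, r -> not r is false, so Dia s and (r -> not r) is false.
    At 0: Dia s requires s at some successor in {1, 2, 5, 6}.
      s holds at 2, so Dia s is true at 0.
Satisfying worlds: {5}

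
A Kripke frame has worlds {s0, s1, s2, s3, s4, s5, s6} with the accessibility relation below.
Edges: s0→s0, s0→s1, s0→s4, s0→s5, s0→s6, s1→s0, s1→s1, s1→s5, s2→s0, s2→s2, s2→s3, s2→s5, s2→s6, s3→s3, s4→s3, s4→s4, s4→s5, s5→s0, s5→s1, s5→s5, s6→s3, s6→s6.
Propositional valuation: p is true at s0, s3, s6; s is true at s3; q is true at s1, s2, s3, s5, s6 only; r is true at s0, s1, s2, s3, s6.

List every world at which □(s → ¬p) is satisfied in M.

s0, s1, s5

Let φ = □(s → ¬p). Evaluate φ at each world:
  s0 (successors {s0, s1, s4, s5, s6}): φ is true.
  s1 (successors {s0, s1, s5}): φ is true.
  s2 (successors {s0, s2, s3, s5, s6}): φ is false.
  s3 (successors {s3}): φ is false.
  s4 (successors {s3, s4, s5}): φ is false.
  s5 (successors {s0, s1, s5}): φ is true.
  s6 (successors {s3, s6}): φ is false.
For instance, at s3:
  At s3: □(s → ¬p) requires s → ¬p at every successor {s3}.
    s → ¬p fails at s3, so □(s → ¬p) is false at s3.
Satisfying worlds: {s0, s1, s5}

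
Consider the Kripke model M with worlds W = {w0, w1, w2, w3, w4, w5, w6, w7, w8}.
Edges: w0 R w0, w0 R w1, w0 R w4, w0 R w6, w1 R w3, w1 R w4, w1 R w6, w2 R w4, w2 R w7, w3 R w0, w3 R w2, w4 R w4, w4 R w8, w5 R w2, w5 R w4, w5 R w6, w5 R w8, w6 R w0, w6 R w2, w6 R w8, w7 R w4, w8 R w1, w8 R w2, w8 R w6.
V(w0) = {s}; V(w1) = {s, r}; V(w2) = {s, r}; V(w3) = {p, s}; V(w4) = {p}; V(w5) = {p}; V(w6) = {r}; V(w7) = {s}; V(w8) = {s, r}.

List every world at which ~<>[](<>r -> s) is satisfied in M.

Let φ = ~<>[](<>r -> s). Evaluate φ at each world:
  w0 (successors {w0, w1, w4, w6}): φ is false.
  w1 (successors {w3, w4, w6}): φ is false.
  w2 (successors {w4, w7}): φ is true.
  w3 (successors {w0, w2}): φ is true.
  w4 (successors {w4, w8}): φ is true.
  w5 (successors {w2, w4, w6, w8}): φ is false.
  w6 (successors {w0, w2, w8}): φ is true.
  w7 (successors {w4}): φ is true.
  w8 (successors {w1, w2, w6}): φ is false.
For instance, at w3:
  At w3: <>[](<>r -> s) is false, so ~<>[](<>r -> s) is true.
    At w3: <>[](<>r -> s) requires [](<>r -> s) at some successor in {w0, w2}.
      At w0: [](<>r -> s) is false.
      At w2: [](<>r -> s) is false.
    So <>[](<>r -> s) is false at w3.
Satisfying worlds: {w2, w3, w4, w6, w7}

w2, w3, w4, w6, w7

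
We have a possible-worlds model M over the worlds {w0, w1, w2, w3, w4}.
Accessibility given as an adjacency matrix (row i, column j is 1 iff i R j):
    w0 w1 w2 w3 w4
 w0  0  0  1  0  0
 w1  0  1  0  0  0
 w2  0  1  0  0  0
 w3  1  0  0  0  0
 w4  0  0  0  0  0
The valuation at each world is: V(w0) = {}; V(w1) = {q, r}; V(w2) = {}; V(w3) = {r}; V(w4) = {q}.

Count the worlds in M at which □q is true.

3

Let φ = □q. Evaluate φ at each world:
  w0 (successors {w2}): φ is false.
  w1 (successors {w1}): φ is true.
  w2 (successors {w1}): φ is true.
  w3 (successors {w0}): φ is false.
  w4 (successors ∅): φ is true.
For instance, at w0:
  At w0: □q requires q at every successor {w2}.
    q fails at w2, so □q is false at w0.
Satisfying worlds: {w1, w2, w4}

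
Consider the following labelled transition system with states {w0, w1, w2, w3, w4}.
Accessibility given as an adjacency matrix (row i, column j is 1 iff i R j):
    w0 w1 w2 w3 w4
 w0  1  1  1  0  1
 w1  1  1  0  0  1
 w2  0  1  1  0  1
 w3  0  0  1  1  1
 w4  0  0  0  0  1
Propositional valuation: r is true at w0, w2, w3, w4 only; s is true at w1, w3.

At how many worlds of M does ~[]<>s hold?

5

Recall that []ψ holds at a world iff ψ holds at every accessible world, and <>ψ holds iff ψ holds at some accessible world.
Let φ = ~[]<>s. Evaluate φ at each world:
  w0 (successors {w0, w1, w2, w4}): φ is true.
  w1 (successors {w0, w1, w4}): φ is true.
  w2 (successors {w1, w2, w4}): φ is true.
  w3 (successors {w2, w3, w4}): φ is true.
  w4 (successors {w4}): φ is true.
For instance, at w4:
  At w4: []<>s is false, so ~[]<>s is true.
    At w4: []<>s requires <>s at every successor {w4}.
      <>s fails at w4, so []<>s is false at w4.
Satisfying worlds: {w0, w1, w2, w3, w4}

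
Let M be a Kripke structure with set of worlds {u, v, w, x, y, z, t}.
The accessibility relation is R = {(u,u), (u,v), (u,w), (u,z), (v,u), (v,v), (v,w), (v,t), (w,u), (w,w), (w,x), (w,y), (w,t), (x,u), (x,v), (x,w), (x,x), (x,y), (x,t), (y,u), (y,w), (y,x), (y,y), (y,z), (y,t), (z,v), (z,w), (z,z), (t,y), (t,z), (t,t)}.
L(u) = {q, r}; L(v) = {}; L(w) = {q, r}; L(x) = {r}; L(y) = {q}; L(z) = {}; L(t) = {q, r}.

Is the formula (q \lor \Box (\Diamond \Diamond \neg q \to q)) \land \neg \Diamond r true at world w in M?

At w: q \lor \Box (\Diamond \Diamond \neg q \to q) is true, \neg \Diamond r is false, so (q \lor \Box (\Diamond \Diamond \neg q \to q)) \land \neg \Diamond r is false.
  At w: q is true, \Box (\Diamond \Diamond \neg q \to q) is false, so q \lor \Box (\Diamond \Diamond \neg q \to q) is true.
    At w: \Box (\Diamond \Diamond \neg q \to q) requires \Diamond \Diamond \neg q \to q at every successor {u, w, x, y, t}.
      \Diamond \Diamond \neg q \to q fails at x, so \Box (\Diamond \Diamond \neg q \to q) is false at w.
  At w: \Diamond r is true, so \neg \Diamond r is false.
    At w: \Diamond r requires r at some successor in {u, w, x, y, t}.
      r holds at u, so \Diamond r is true at w.

No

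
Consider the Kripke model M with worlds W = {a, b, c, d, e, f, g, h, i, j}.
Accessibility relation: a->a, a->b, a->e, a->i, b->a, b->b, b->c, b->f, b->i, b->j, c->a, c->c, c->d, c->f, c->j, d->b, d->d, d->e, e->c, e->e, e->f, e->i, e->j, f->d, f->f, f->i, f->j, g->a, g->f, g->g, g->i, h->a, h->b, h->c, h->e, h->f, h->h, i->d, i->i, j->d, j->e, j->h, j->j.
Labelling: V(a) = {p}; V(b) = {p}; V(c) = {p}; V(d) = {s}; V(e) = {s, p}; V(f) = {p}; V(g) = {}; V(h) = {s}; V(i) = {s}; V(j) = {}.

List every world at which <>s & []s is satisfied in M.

i

Let φ = <>s & []s. Evaluate φ at each world:
  a (successors {a, b, e, i}): φ is false.
  b (successors {a, b, c, f, i, j}): φ is false.
  c (successors {a, c, d, f, j}): φ is false.
  d (successors {b, d, e}): φ is false.
  e (successors {c, e, f, i, j}): φ is false.
  f (successors {d, f, i, j}): φ is false.
  g (successors {a, f, g, i}): φ is false.
  h (successors {a, b, c, e, f, h}): φ is false.
  i (successors {d, i}): φ is true.
  j (successors {d, e, h, j}): φ is false.
For instance, at c:
  At c: <>s is true, []s is false, so <>s & []s is false.
    At c: <>s requires s at some successor in {a, c, d, f, j}.
      s holds at d, so <>s is true at c.
    At c: []s requires s at every successor {a, c, d, f, j}.
      s fails at a, so []s is false at c.
Satisfying worlds: {i}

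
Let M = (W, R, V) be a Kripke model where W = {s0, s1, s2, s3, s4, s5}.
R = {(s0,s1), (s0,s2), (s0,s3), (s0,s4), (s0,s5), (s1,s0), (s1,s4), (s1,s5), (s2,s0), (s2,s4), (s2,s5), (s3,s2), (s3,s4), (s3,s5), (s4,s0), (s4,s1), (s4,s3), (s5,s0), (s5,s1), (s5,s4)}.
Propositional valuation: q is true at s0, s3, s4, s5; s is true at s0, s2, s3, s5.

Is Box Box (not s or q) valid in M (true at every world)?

Let φ = Box Box (not s or q). Evaluate φ at each world:
  s0 (successors {s1, s2, s3, s4, s5}): φ is false.
  s1 (successors {s0, s4, s5}): φ is false.
  s2 (successors {s0, s4, s5}): φ is false.
  s3 (successors {s2, s4, s5}): φ is true.
  s4 (successors {s0, s1, s3}): φ is false.
  s5 (successors {s0, s1, s4}): φ is false.
Detail at s0 (counterexample):
  At s0: Box Box (not s or q) requires Box (not s or q) at every successor {s1, s2, s3, s4, s5}.
    Box (not s or q) fails at s3, so Box Box (not s or q) is false at s0.
      At s3: Box (not s or q) requires not s or q at every successor {s2, s4, s5}.
        not s or q fails at s2, so Box (not s or q) is false at s3.

No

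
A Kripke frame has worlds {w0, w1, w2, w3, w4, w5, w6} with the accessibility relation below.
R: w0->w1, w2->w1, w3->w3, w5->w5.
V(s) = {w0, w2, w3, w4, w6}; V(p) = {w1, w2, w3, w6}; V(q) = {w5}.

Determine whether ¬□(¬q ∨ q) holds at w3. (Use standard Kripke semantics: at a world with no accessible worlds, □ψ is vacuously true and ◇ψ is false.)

At w3: □(¬q ∨ q) is true, so ¬□(¬q ∨ q) is false.
  At w3: □(¬q ∨ q) requires ¬q ∨ q at every successor {w3}.
    At w3: ¬q ∨ q is true.
  So □(¬q ∨ q) is true at w3.

No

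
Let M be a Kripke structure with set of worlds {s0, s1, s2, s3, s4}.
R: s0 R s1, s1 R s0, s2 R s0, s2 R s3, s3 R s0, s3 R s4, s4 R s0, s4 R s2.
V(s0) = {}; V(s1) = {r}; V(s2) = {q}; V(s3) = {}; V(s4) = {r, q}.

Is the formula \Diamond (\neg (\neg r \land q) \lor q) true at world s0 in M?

Yes

At s0: \Diamond (\neg (\neg r \land q) \lor q) requires \neg (\neg r \land q) \lor q at some successor in {s1}.
  \neg (\neg r \land q) \lor q holds at s1, so \Diamond (\neg (\neg r \land q) \lor q) is true at s0.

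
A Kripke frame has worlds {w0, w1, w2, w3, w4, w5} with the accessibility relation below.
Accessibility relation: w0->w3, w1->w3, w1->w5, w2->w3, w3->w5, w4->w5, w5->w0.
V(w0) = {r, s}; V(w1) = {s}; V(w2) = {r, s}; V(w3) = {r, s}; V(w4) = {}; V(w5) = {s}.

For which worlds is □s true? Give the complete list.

Let φ = □s. Evaluate φ at each world:
  w0 (successors {w3}): φ is true.
  w1 (successors {w3, w5}): φ is true.
  w2 (successors {w3}): φ is true.
  w3 (successors {w5}): φ is true.
  w4 (successors {w5}): φ is true.
  w5 (successors {w0}): φ is true.
For instance, at w2:
  At w2: □s requires s at every successor {w3}.
    At w3: s is true.
  So □s is true at w2.
Satisfying worlds: {w0, w1, w2, w3, w4, w5}

w0, w1, w2, w3, w4, w5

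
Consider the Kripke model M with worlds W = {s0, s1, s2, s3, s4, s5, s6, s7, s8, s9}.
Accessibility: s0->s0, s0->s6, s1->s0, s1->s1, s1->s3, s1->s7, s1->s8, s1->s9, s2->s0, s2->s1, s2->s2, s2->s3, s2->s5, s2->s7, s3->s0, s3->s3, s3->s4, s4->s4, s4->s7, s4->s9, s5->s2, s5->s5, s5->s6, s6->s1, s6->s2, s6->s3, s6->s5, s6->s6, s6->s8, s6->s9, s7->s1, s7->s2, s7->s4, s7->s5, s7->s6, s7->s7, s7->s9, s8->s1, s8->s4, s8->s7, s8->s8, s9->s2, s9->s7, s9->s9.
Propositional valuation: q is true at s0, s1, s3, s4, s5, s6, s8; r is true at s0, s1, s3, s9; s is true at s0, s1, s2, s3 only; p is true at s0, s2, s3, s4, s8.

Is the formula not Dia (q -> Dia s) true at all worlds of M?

No

Let φ = not Dia (q -> Dia s). Evaluate φ at each world:
  s0 (successors {s0, s6}): φ is false.
  s1 (successors {s0, s1, s3, s7, s8, s9}): φ is false.
  s2 (successors {s0, s1, s2, s3, s5, s7}): φ is false.
  s3 (successors {s0, s3, s4}): φ is false.
  s4 (successors {s4, s7, s9}): φ is false.
  s5 (successors {s2, s5, s6}): φ is false.
  s6 (successors {s1, s2, s3, s5, s6, s8, s9}): φ is false.
  s7 (successors {s1, s2, s4, s5, s6, s7, s9}): φ is false.
  s8 (successors {s1, s4, s7, s8}): φ is false.
  s9 (successors {s2, s7, s9}): φ is false.
Detail at s0 (counterexample):
  At s0: Dia (q -> Dia s) is true, so not Dia (q -> Dia s) is false.
    At s0: Dia (q -> Dia s) requires q -> Dia s at some successor in {s0, s6}.
      q -> Dia s holds at s0, so Dia (q -> Dia s) is true at s0.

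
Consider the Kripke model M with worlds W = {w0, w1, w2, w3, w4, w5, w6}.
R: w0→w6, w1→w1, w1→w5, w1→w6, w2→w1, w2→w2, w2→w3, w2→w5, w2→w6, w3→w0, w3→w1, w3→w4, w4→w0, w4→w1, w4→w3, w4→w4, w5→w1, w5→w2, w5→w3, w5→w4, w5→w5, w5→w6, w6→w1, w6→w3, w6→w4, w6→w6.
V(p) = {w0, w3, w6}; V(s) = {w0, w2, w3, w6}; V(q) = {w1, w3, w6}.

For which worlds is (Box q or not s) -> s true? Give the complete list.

Let φ = (Box q or not s) -> s. Evaluate φ at each world:
  w0 (successors {w6}): φ is true.
  w1 (successors {w1, w5, w6}): φ is false.
  w2 (successors {w1, w2, w3, w5, w6}): φ is true.
  w3 (successors {w0, w1, w4}): φ is true.
  w4 (successors {w0, w1, w3, w4}): φ is false.
  w5 (successors {w1, w2, w3, w4, w5, w6}): φ is false.
  w6 (successors {w1, w3, w4, w6}): φ is true.
For instance, at w5:
  At w5: Box q or not s is true, s is false, so (Box q or not s) -> s is false.
    At w5: Box q is false, not s is true, so Box q or not s is true.
      At w5: Box q requires q at every successor {w1, w2, w3, w4, w5, w6}.
        q fails at w2, so Box q is false at w5.
Satisfying worlds: {w0, w2, w3, w6}

w0, w2, w3, w6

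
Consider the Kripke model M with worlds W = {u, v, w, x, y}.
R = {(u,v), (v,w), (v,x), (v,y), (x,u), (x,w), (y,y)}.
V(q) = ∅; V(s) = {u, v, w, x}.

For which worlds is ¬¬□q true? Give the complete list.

Let φ = ¬¬□q. Evaluate φ at each world:
  u (successors {v}): φ is false.
  v (successors {w, x, y}): φ is false.
  w (successors ∅): φ is true.
  x (successors {u, w}): φ is false.
  y (successors {y}): φ is false.
For instance, at v:
  At v: ¬□q is true, so ¬¬□q is false.
    At v: □q is false, so ¬□q is true.
      At v: □q requires q at every successor {w, x, y}.
        q fails at w, so □q is false at v.
Satisfying worlds: {w}

w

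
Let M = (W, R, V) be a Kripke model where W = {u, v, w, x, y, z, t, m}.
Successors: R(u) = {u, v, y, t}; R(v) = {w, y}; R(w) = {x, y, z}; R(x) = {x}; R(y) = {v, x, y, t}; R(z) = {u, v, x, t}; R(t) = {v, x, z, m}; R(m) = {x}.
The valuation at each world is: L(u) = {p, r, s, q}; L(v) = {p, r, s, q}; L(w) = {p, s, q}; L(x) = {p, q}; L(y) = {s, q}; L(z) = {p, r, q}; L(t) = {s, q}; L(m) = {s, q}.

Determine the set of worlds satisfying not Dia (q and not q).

u, v, w, x, y, z, t, m

Recall that Dia ψ holds at a world iff ψ holds at some accessible world.
Let φ = not Dia (q and not q). Evaluate φ at each world:
  u (successors {u, v, y, t}): φ is true.
  v (successors {w, y}): φ is true.
  w (successors {x, y, z}): φ is true.
  x (successors {x}): φ is true.
  y (successors {v, x, y, t}): φ is true.
  z (successors {u, v, x, t}): φ is true.
  t (successors {v, x, z, m}): φ is true.
  m (successors {x}): φ is true.
For instance, at v:
  At v: Dia (q and not q) is false, so not Dia (q and not q) is true.
    At v: Dia (q and not q) requires q and not q at some successor in {w, y}.
      At w: q and not q is false.
      At y: q and not q is false.
    So Dia (q and not q) is false at v.
Satisfying worlds: {u, v, w, x, y, z, t, m}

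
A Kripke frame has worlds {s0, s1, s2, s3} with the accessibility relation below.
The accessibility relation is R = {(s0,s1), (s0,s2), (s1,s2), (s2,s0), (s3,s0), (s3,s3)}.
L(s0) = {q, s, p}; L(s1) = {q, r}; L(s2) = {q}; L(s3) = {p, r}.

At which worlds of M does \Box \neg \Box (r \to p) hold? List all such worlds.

s2

Let φ = \Box \neg \Box (r \to p). Evaluate φ at each world:
  s0 (successors {s1, s2}): φ is false.
  s1 (successors {s2}): φ is false.
  s2 (successors {s0}): φ is true.
  s3 (successors {s0, s3}): φ is false.
For instance, at s2:
  At s2: \Box \neg \Box (r \to p) requires \neg \Box (r \to p) at every successor {s0}.
      At s0: \Box (r \to p) is false, so \neg \Box (r \to p) is true.
  So \Box \neg \Box (r \to p) is true at s2.
Satisfying worlds: {s2}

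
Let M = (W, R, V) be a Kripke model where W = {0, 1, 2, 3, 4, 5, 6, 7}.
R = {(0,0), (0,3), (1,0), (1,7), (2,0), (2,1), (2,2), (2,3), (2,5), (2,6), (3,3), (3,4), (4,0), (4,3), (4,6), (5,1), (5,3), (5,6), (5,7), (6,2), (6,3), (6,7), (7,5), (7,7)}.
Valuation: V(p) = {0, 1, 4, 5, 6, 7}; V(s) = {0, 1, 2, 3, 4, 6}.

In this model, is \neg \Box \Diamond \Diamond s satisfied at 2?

No

At 2: \Box \Diamond \Diamond s is true, so \neg \Box \Diamond \Diamond s is false.
  At 2: \Box \Diamond \Diamond s requires \Diamond \Diamond s at every successor {0, 1, 2, 3, 5, 6}.
    At 0: \Diamond \Diamond s is true.
    At 1: \Diamond \Diamond s is true.
    At 2: \Diamond \Diamond s is true.
    At 3: \Diamond \Diamond s is true.
    At 5: \Diamond \Diamond s is true.
    At 6: \Diamond \Diamond s is true.
  So \Box \Diamond \Diamond s is true at 2.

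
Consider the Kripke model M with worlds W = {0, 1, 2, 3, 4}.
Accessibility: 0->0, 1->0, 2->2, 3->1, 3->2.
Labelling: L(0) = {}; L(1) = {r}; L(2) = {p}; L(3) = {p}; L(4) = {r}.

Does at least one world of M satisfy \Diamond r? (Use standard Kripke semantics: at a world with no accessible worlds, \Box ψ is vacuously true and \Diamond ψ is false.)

Yes

Let φ = \Diamond r. Evaluate φ at each world:
  0 (successors {0}): φ is false.
  1 (successors {0}): φ is false.
  2 (successors {2}): φ is false.
  3 (successors {1, 2}): φ is true.
  4 (successors ∅): φ is false.
Detail at 3 (witness):
  At 3: \Diamond r requires r at some successor in {1, 2}.
    r holds at 1, so \Diamond r is true at 3.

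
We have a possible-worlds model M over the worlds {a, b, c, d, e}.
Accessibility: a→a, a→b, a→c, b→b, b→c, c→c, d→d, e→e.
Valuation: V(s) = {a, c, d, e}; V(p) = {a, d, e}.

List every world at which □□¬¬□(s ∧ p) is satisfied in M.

d, e

Let φ = □□¬¬□(s ∧ p). Evaluate φ at each world:
  a (successors {a, b, c}): φ is false.
  b (successors {b, c}): φ is false.
  c (successors {c}): φ is false.
  d (successors {d}): φ is true.
  e (successors {e}): φ is true.
For instance, at c:
  At c: □□¬¬□(s ∧ p) requires □¬¬□(s ∧ p) at every successor {c}.
    □¬¬□(s ∧ p) fails at c, so □□¬¬□(s ∧ p) is false at c.
      At c: □¬¬□(s ∧ p) requires ¬¬□(s ∧ p) at every successor {c}.
        ¬¬□(s ∧ p) fails at c, so □¬¬□(s ∧ p) is false at c.
Satisfying worlds: {d, e}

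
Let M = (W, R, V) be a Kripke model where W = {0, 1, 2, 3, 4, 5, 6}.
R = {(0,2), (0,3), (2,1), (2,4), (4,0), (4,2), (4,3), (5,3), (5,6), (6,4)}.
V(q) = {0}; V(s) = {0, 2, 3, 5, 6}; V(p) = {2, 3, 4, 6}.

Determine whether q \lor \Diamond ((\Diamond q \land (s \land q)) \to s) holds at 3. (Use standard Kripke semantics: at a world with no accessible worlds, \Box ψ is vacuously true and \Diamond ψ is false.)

At 3: q is false, \Diamond ((\Diamond q \land (s \land q)) \to s) is false, so q \lor \Diamond ((\Diamond q \land (s \land q)) \to s) is false.
  At 3: no accessible worlds, so \Diamond ((\Diamond q \land (s \land q)) \to s) is false.

No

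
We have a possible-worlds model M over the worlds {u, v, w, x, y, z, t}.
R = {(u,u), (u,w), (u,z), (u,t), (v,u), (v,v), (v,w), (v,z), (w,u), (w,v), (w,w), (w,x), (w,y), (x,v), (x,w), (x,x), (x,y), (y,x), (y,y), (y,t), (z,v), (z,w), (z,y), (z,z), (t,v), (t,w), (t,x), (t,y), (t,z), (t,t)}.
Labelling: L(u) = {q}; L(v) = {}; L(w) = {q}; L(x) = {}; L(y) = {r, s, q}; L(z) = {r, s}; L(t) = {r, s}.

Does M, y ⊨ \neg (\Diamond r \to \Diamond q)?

No

Recall that \Diamond ψ holds at a world iff ψ holds at some accessible world.
At y: \Diamond r \to \Diamond q is true, so \neg (\Diamond r \to \Diamond q) is false.
  At y: \Diamond r is true, \Diamond q is true, so \Diamond r \to \Diamond q is true.
    At y: \Diamond r requires r at some successor in {x, y, t}.
      r holds at y, so \Diamond r is true at y.
    At y: \Diamond q requires q at some successor in {x, y, t}.
      q holds at y, so \Diamond q is true at y.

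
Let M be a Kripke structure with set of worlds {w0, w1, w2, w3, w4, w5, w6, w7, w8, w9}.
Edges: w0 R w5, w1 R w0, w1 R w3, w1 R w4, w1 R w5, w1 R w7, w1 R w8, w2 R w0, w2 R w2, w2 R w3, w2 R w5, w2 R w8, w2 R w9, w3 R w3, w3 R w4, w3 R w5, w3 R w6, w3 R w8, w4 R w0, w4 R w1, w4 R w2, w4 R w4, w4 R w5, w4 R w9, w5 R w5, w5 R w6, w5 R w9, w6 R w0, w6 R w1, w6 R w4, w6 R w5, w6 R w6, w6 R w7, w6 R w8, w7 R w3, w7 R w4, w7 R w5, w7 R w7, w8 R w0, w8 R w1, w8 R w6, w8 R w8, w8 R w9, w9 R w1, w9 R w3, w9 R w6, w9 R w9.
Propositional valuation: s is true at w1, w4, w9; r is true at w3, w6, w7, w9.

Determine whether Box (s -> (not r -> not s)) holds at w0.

At w0: Box (s -> (not r -> not s)) requires s -> (not r -> not s) at every successor {w5}.
  At w5: s -> (not r -> not s) is true.
So Box (s -> (not r -> not s)) is true at w0.

Yes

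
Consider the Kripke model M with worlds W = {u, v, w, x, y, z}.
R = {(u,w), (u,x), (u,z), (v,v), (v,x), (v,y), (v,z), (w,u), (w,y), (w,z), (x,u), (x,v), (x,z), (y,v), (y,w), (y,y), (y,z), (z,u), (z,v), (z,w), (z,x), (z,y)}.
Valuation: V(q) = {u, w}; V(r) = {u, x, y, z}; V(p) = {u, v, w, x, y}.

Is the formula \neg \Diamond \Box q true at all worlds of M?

Yes

Let φ = \neg \Diamond \Box q. Evaluate φ at each world:
  u (successors {w, x, z}): φ is true.
  v (successors {v, x, y, z}): φ is true.
  w (successors {u, y, z}): φ is true.
  x (successors {u, v, z}): φ is true.
  y (successors {v, w, y, z}): φ is true.
  z (successors {u, v, w, x, y}): φ is true.
For instance, at v:
  At v: \Diamond \Box q is false, so \neg \Diamond \Box q is true.
    At v: \Diamond \Box q requires \Box q at some successor in {v, x, y, z}.
      At v: \Box q is false.
      At x: \Box q is false.
      At y: \Box q is false.
      At z: \Box q is false.
    So \Diamond \Box q is false at v.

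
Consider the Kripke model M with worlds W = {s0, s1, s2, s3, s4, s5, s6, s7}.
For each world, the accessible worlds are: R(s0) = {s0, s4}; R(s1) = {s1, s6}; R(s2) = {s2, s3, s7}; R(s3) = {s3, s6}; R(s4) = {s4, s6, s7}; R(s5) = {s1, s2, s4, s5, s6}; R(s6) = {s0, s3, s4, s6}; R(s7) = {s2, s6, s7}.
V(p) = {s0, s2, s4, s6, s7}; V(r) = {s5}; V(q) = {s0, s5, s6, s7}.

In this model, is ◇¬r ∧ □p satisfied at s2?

No

At s2: ◇¬r is true, □p is false, so ◇¬r ∧ □p is false.
  At s2: ◇¬r requires ¬r at some successor in {s2, s3, s7}.
    ¬r holds at s2, so ◇¬r is true at s2.
  At s2: □p requires p at every successor {s2, s3, s7}.
    p fails at s3, so □p is false at s2.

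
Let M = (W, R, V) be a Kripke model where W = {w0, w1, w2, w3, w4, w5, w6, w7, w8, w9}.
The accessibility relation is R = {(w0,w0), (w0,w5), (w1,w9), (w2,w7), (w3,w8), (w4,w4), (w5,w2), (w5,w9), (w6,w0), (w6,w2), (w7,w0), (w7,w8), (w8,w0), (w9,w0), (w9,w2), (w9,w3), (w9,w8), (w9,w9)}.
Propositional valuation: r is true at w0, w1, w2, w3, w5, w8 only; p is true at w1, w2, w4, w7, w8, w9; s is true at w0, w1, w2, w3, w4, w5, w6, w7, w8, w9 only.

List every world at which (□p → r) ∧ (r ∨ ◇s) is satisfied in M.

Let φ = (□p → r) ∧ (r ∨ ◇s). Evaluate φ at each world:
  w0 (successors {w0, w5}): φ is true.
  w1 (successors {w9}): φ is true.
  w2 (successors {w7}): φ is true.
  w3 (successors {w8}): φ is true.
  w4 (successors {w4}): φ is false.
  w5 (successors {w2, w9}): φ is true.
  w6 (successors {w0, w2}): φ is true.
  w7 (successors {w0, w8}): φ is true.
  w8 (successors {w0}): φ is true.
  w9 (successors {w0, w2, w3, w8, w9}): φ is true.
For instance, at w1:
  At w1: □p → r is true, r ∨ ◇s is true, so (□p → r) ∧ (r ∨ ◇s) is true.
    At w1: □p is true, r is true, so □p → r is true.
      At w1: □p requires p at every successor {w9}.
        At w9: p is true.
      So □p is true at w1.
    At w1: r is true, ◇s is true, so r ∨ ◇s is true.
      At w1: ◇s requires s at some successor in {w9}.
        s holds at w9, so ◇s is true at w1.
Satisfying worlds: {w0, w1, w2, w3, w5, w6, w7, w8, w9}

w0, w1, w2, w3, w5, w6, w7, w8, w9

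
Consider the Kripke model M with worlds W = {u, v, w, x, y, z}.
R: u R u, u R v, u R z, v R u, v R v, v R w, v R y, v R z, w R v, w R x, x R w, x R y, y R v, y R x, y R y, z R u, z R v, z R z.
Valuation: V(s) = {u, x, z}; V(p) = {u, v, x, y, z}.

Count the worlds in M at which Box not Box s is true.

6

Recall that Box ψ holds at a world iff ψ holds at every accessible world, and Dia ψ holds iff ψ holds at some accessible world.
Let φ = Box not Box s. Evaluate φ at each world:
  u (successors {u, v, z}): φ is true.
  v (successors {u, v, w, y, z}): φ is true.
  w (successors {v, x}): φ is true.
  x (successors {w, y}): φ is true.
  y (successors {v, x, y}): φ is true.
  z (successors {u, v, z}): φ is true.
For instance, at x:
  At x: Box not Box s requires not Box s at every successor {w, y}.
      At w: Box s is false, so not Box s is true.
      At y: Box s is false, so not Box s is true.
  So Box not Box s is true at x.
Satisfying worlds: {u, v, w, x, y, z}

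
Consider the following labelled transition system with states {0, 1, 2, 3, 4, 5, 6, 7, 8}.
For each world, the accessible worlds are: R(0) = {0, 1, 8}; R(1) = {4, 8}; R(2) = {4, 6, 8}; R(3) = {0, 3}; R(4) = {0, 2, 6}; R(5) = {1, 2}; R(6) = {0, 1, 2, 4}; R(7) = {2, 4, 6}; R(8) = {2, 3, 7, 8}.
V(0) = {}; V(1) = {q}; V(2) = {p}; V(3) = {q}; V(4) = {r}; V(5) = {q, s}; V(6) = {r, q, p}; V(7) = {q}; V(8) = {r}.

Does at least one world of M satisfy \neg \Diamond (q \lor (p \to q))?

Recall that \Diamond ψ holds at a world iff ψ holds at some accessible world.
Let φ = \neg \Diamond (q \lor (p \to q)). Evaluate φ at each world:
  0 (successors {0, 1, 8}): φ is false.
  1 (successors {4, 8}): φ is false.
  2 (successors {4, 6, 8}): φ is false.
  3 (successors {0, 3}): φ is false.
  4 (successors {0, 2, 6}): φ is false.
  5 (successors {1, 2}): φ is false.
  6 (successors {0, 1, 2, 4}): φ is false.
  7 (successors {2, 4, 6}): φ is false.
  8 (successors {2, 3, 7, 8}): φ is false.
For instance, at 0:
  At 0: \Diamond (q \lor (p \to q)) is true, so \neg \Diamond (q \lor (p \to q)) is false.
    At 0: \Diamond (q \lor (p \to q)) requires q \lor (p \to q) at some successor in {0, 1, 8}.
      q \lor (p \to q) holds at 0, so \Diamond (q \lor (p \to q)) is true at 0.

No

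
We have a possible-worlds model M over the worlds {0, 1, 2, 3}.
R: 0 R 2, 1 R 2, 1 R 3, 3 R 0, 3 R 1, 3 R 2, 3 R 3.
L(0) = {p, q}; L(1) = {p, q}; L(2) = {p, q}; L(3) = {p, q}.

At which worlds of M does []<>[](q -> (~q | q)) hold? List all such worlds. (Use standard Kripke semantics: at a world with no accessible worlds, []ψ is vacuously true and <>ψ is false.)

2

Let φ = []<>[](q -> (~q | q)). Evaluate φ at each world:
  0 (successors {2}): φ is false.
  1 (successors {2, 3}): φ is false.
  2 (successors ∅): φ is true.
  3 (successors {0, 1, 2, 3}): φ is false.
For instance, at 1:
  At 1: []<>[](q -> (~q | q)) requires <>[](q -> (~q | q)) at every successor {2, 3}.
    <>[](q -> (~q | q)) fails at 2, so []<>[](q -> (~q | q)) is false at 1.
      At 2: no accessible worlds, so <>[](q -> (~q | q)) is false.
Satisfying worlds: {2}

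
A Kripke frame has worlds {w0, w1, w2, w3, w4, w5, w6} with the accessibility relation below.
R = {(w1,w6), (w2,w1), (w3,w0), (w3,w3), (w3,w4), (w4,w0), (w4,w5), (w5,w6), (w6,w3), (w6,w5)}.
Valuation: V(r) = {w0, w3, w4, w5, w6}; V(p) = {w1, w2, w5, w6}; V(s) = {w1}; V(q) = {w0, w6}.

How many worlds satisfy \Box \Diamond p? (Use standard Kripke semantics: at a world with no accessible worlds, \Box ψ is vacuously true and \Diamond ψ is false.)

Let φ = \Box \Diamond p. Evaluate φ at each world:
  w0 (successors ∅): φ is true.
  w1 (successors {w6}): φ is true.
  w2 (successors {w1}): φ is true.
  w3 (successors {w0, w3, w4}): φ is false.
  w4 (successors {w0, w5}): φ is false.
  w5 (successors {w6}): φ is true.
  w6 (successors {w3, w5}): φ is false.
For instance, at w6:
  At w6: \Box \Diamond p requires \Diamond p at every successor {w3, w5}.
    \Diamond p fails at w3, so \Box \Diamond p is false at w6.
      At w3: \Diamond p requires p at some successor in {w0, w3, w4}.
        At w0: p is false.
        At w3: p is false.
        At w4: p is false.
      So \Diamond p is false at w3.
Satisfying worlds: {w0, w1, w2, w5}

4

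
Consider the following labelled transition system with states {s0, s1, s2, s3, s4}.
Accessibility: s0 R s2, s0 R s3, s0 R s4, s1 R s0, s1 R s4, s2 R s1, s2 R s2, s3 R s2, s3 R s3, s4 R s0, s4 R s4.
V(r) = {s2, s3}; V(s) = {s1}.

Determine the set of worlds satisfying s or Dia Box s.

Let φ = s or Dia Box s. Evaluate φ at each world:
  s0 (successors {s2, s3, s4}): φ is false.
  s1 (successors {s0, s4}): φ is true.
  s2 (successors {s1, s2}): φ is false.
  s3 (successors {s2, s3}): φ is false.
  s4 (successors {s0, s4}): φ is false.
For instance, at s4:
  At s4: s is false, Dia Box s is false, so s or Dia Box s is false.
    At s4: Dia Box s requires Box s at some successor in {s0, s4}.
      At s0: Box s is false.
      At s4: Box s is false.
    So Dia Box s is false at s4.
Satisfying worlds: {s1}

s1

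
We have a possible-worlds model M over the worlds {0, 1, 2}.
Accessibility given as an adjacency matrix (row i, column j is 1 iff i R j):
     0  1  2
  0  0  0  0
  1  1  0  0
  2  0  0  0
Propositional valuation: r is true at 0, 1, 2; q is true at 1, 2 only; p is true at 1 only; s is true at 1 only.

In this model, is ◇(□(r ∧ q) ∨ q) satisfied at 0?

No

At 0: no accessible worlds, so ◇(□(r ∧ q) ∨ q) is false.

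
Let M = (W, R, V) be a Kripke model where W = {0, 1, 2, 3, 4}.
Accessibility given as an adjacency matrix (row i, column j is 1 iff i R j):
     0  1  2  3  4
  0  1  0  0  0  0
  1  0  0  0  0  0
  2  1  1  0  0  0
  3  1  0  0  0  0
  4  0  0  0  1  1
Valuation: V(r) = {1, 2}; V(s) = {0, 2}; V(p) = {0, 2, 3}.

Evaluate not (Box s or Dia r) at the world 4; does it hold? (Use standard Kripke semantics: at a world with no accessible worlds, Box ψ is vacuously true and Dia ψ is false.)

At 4: Box s or Dia r is false, so not (Box s or Dia r) is true.
  At 4: Box s is false, Dia r is false, so Box s or Dia r is false.
    At 4: Box s requires s at every successor {3, 4}.
      s fails at 3, so Box s is false at 4.
    At 4: Dia r requires r at some successor in {3, 4}.
      At 3: r is false.
      At 4: r is false.
    So Dia r is false at 4.

Yes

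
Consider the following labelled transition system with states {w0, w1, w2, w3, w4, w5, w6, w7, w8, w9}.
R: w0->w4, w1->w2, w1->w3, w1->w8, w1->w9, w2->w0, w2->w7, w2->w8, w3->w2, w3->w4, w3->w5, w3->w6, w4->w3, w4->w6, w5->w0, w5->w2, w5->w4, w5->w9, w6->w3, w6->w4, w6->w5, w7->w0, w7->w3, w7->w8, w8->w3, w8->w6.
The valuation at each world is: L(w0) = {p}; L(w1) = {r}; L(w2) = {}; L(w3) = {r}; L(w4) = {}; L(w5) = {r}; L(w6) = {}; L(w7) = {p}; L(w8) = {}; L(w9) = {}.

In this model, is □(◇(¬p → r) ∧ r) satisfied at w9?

At w9: no accessible worlds, so □(◇(¬p → r) ∧ r) holds vacuously.

Yes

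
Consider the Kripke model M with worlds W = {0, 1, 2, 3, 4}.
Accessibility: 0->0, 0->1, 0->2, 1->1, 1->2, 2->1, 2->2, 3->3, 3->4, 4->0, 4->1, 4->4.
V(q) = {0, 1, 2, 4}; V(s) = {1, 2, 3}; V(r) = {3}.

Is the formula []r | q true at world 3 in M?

No

At 3: []r is false, q is false, so []r | q is false.
  At 3: []r requires r at every successor {3, 4}.
    r fails at 4, so []r is false at 3.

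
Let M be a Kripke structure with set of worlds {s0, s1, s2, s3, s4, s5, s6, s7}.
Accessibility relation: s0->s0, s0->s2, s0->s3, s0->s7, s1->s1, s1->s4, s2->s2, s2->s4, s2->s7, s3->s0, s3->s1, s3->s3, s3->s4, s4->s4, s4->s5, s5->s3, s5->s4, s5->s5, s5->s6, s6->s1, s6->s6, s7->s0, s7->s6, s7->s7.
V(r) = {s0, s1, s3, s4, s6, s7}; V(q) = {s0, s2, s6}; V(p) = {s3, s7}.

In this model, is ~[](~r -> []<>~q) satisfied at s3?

No

At s3: [](~r -> []<>~q) is true, so ~[](~r -> []<>~q) is false.
  At s3: [](~r -> []<>~q) requires ~r -> []<>~q at every successor {s0, s1, s3, s4}.
    At s0: ~r -> []<>~q is true.
    At s1: ~r -> []<>~q is true.
    At s3: ~r -> []<>~q is true.
    At s4: ~r -> []<>~q is true.
  So [](~r -> []<>~q) is true at s3.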